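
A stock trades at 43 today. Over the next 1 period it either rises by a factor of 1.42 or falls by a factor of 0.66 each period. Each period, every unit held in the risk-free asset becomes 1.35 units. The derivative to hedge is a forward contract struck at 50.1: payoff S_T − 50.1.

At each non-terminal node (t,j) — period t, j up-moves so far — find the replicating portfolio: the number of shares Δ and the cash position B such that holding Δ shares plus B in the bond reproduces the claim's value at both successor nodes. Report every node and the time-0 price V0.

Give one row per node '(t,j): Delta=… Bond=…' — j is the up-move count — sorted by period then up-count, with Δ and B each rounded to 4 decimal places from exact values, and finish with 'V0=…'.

(0,0): Delta=1.0000 Bond=-37.1111
V0=5.8889

Under the risk-neutral measure, an up-move has probability p* = (R−d)/(u−d) = 0.9079 and values discount at R = 1.35.
Terminal values V(1,·): V(1,0)=-21.7200, V(1,1)=10.9600
  t=0,j=0: stock 43.0000 → up 61.0600 (V=10.9600), down 28.3800 (V=-21.7200). Price 5.8889; hedge Δ=1.0000, bond B=-37.1111.
The time-0 hedge costs 5.8889, which is the no-arbitrage price.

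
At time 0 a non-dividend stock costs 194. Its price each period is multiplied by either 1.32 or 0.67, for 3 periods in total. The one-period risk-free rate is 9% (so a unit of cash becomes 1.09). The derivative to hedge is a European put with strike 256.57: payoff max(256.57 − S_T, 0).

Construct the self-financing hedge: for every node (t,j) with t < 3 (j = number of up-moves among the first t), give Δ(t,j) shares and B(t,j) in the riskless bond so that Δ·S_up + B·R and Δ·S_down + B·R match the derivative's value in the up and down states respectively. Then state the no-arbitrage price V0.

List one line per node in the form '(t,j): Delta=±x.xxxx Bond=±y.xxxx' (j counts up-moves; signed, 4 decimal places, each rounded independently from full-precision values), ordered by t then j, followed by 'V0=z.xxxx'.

No-arbitrage ⇒ martingale measure with p* = (R−d)/(u−d) = 0.6462.
At expiry t=3: V(3,0)=198.2220, V(3,1)=141.6157, V(3,2)=30.0928, V(3,3)=0.0000
Node (2,0) S=87.0866: V=(p*·141.6157+(1−p*)·198.2220)/1.09=148.2987; Δ=(141.6157−198.2220)/(114.9543−58.3480)=-1.0000; B=V−Δ·S=235.3853
Node (2,1) S=171.5736: V=(p*·30.0928+(1−p*)·141.6157)/1.09=63.8117; Δ=(30.0928−141.6157)/(226.4772−114.9543)=-1.0000; B=V−Δ·S=235.3853
Node (2,2) S=338.0256: V=(p*·0.0000+(1−p*)·30.0928)/1.09=9.7690; Δ=(0.0000−30.0928)/(446.1938−226.4772)=-0.1370; B=V−Δ·S=56.0657
Node (1,0) S=129.9800: V=(p*·63.8117+(1−p*)·148.2987)/1.09=85.9698; Δ=(63.8117−148.2987)/(171.5736−87.0866)=-1.0000; B=V−Δ·S=215.9498
Node (1,1) S=256.0800: V=(p*·9.7690+(1−p*)·63.8117)/1.09=26.5063; Δ=(9.7690−63.8117)/(338.0256−171.5736)=-0.3247; B=V−Δ·S=109.6489
Node (0,0) S=194.0000: V=(p*·26.5063+(1−p*)·85.9698)/1.09=43.6213; Δ=(26.5063−85.9698)/(256.0800−129.9800)=-0.4716; B=V−Δ·S=135.1037
Check: Δ(0,0)·S0 + B(0,0) = 43.6213 = V0.

(0,0): Delta=-0.4716 Bond=135.1037
(1,0): Delta=-1.0000 Bond=215.9498
(1,1): Delta=-0.3247 Bond=109.6489
(2,0): Delta=-1.0000 Bond=235.3853
(2,1): Delta=-1.0000 Bond=235.3853
(2,2): Delta=-0.1370 Bond=56.0657
V0=43.6213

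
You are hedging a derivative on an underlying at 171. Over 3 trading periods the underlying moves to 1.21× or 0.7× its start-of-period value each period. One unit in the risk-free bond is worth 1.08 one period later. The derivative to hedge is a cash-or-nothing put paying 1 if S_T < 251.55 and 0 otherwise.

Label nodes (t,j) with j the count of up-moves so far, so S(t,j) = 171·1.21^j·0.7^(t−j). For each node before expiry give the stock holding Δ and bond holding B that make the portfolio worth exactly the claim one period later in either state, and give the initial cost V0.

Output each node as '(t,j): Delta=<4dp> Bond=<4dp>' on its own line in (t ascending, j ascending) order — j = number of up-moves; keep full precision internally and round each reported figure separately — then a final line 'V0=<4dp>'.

(0,0): Delta=-0.0055 Bond=1.3987
(1,0): Delta=0.0000 Bond=0.8573
(1,1): Delta=-0.0065 Bond=1.7341
(2,0): Delta=0.0000 Bond=0.9259
(2,1): Delta=0.0000 Bond=0.9259
(2,2): Delta=-0.0078 Bond=2.1968
V0=0.4655

Under the risk-neutral measure, an up-move has probability p* = (R−d)/(u−d) = 0.7451 and values discount at R = 1.08.
At expiry t=3: V(3,0)=1.0000, V(3,1)=1.0000, V(3,2)=1.0000, V(3,3)=0.0000
(2,0): S=83.7900. Δ = (V_up−V_dn)/(S_up−S_dn) = (1.0000−1.0000)/(101.3859−58.6530) = 0.0000. V = [p*·1.0000 + (1−p*)·1.0000]/1.08 = 0.9259. B = V − Δ·S = 0.9259.
(2,1): S=144.8370. Δ = (V_up−V_dn)/(S_up−S_dn) = (1.0000−1.0000)/(175.2528−101.3859) = 0.0000. V = [p*·1.0000 + (1−p*)·1.0000]/1.08 = 0.9259. B = V − Δ·S = 0.9259.
(2,2): S=250.3611. Δ = (V_up−V_dn)/(S_up−S_dn) = (0.0000−1.0000)/(302.9369−175.2528) = -0.0078. V = [p*·0.0000 + (1−p*)·1.0000]/1.08 = 0.2360. B = V − Δ·S = 2.1968.
(1,0): S=119.7000. Δ = (V_up−V_dn)/(S_up−S_dn) = (0.9259−0.9259)/(144.8370−83.7900) = 0.0000. V = [p*·0.9259 + (1−p*)·0.9259]/1.08 = 0.8573. B = V − Δ·S = 0.8573.
(1,1): S=206.9100. Δ = (V_up−V_dn)/(S_up−S_dn) = (0.2360−0.9259)/(250.3611−144.8370) = -0.0065. V = [p*·0.2360 + (1−p*)·0.9259]/1.08 = 0.3814. B = V − Δ·S = 1.7341.
(0,0): S=171.0000. Δ = (V_up−V_dn)/(S_up−S_dn) = (0.3814−0.8573)/(206.9100−119.7000) = -0.0055. V = [p*·0.3814 + (1−p*)·0.8573]/1.08 = 0.4655. B = V − Δ·S = 1.3987.
The time-0 hedge costs 0.4655, which is the no-arbitrage price.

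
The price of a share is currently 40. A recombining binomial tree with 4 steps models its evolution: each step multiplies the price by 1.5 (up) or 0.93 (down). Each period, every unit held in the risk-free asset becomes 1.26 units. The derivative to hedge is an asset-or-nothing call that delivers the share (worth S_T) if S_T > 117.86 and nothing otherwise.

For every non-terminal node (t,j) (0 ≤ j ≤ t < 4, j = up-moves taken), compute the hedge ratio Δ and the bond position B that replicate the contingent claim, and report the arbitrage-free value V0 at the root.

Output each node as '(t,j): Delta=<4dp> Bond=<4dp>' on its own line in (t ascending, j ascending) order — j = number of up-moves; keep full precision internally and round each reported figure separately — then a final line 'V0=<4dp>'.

Risk-neutral probability p* = (R−d)/(u−d) = (1.26−0.93)/(1.5−0.93) = 0.5789.
Terminal payoffs: V(4,0)=0.0000, V(4,1)=0.0000, V(4,2)=0.0000, V(4,3)=125.5500, V(4,4)=202.5000
  t=3,j=0: stock 32.1743 → up 48.2614 (V=0.0000), down 29.9221 (V=0.0000). Price 0.0000; hedge Δ=0.0000, bond B=0.0000.
  t=3,j=1: stock 51.8940 → up 77.8410 (V=0.0000), down 48.2614 (V=0.0000). Price 0.0000; hedge Δ=0.0000, bond B=0.0000.
  t=3,j=2: stock 83.7000 → up 125.5500 (V=125.5500), down 77.8410 (V=0.0000). Price 57.6880; hedge Δ=2.6316, bond B=-162.5752.
  t=3,j=3: stock 135.0000 → up 202.5000 (V=202.5000), down 125.5500 (V=125.5500). Price 135.0000; hedge Δ=1.0000, bond B=0.0000.
  t=2,j=0: stock 34.5960 → up 51.8940 (V=0.0000), down 32.1743 (V=0.0000). Price 0.0000; hedge Δ=0.0000, bond B=0.0000.
  t=2,j=1: stock 55.8000 → up 83.7000 (V=57.6880), down 51.8940 (V=0.0000). Price 26.5066; hedge Δ=1.8137, bond B=-74.7004.
  t=2,j=2: stock 90.0000 → up 135.0000 (V=135.0000), down 83.7000 (V=57.6880). Price 81.3076; hedge Δ=1.5071, bond B=-54.3275.
  t=1,j=0: stock 37.2000 → up 55.8000 (V=26.5066), down 34.5960 (V=0.0000). Price 12.1793; hedge Δ=1.2501, bond B=-34.3235.
  t=1,j=1: stock 60.0000 → up 90.0000 (V=81.3076), down 55.8000 (V=26.5066). Price 46.2171; hedge Δ=1.6024, bond B=-49.9251.
  t=0,j=0: stock 40.0000 → up 60.0000 (V=46.2171), down 37.2000 (V=12.1793). Price 25.3058; hedge Δ=1.4929, bond B=-34.4095.
Check: Δ(0,0)·S0 + B(0,0) = 25.3058 = V0.

(0,0): Delta=1.4929 Bond=-34.4095
(1,0): Delta=1.2501 Bond=-34.3235
(1,1): Delta=1.6024 Bond=-49.9251
(2,0): Delta=0.0000 Bond=0.0000
(2,1): Delta=1.8137 Bond=-74.7004
(2,2): Delta=1.5071 Bond=-54.3275
(3,0): Delta=0.0000 Bond=0.0000
(3,1): Delta=0.0000 Bond=0.0000
(3,2): Delta=2.6316 Bond=-162.5752
(3,3): Delta=1.0000 Bond=0.0000
V0=25.3058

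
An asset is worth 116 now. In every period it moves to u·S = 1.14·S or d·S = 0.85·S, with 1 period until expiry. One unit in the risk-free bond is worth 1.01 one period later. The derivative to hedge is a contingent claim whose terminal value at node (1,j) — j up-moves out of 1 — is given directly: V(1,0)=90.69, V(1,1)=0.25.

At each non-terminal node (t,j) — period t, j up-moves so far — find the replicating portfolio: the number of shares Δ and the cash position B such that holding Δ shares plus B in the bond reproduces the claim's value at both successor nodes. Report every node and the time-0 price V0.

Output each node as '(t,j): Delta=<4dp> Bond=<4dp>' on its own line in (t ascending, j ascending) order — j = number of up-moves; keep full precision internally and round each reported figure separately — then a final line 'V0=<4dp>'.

(0,0): Delta=-2.6885 Bond=352.2503
V0=40.3882

Since d<R<u, set p* = (R−d)/(u−d) = 0.5517; price each node as the discounted p*-expectation of its children.
Terminal payoffs: V(1,0)=90.6900, V(1,1)=0.2500
(0,0): S=116.0000. Δ = (V_up−V_dn)/(S_up−S_dn) = (0.2500−90.6900)/(132.2400−98.6000) = -2.6885. V = [p*·0.2500 + (1−p*)·90.6900]/1.01 = 40.3882. B = V − Δ·S = 352.2503.
Each (Δ,B) replicates both successor values, so the strategy is self-financing and V0 is arbitrage-free.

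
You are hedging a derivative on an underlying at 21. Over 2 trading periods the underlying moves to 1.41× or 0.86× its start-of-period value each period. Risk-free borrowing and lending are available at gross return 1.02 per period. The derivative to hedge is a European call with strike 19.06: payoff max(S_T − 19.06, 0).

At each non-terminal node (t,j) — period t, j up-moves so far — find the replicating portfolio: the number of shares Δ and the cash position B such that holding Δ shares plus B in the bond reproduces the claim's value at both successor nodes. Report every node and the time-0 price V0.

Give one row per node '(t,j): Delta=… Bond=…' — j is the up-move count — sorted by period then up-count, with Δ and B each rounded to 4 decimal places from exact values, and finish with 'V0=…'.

Since d<R<u, set p* = (R−d)/(u−d) = 0.2909; price each node as the discounted p*-expectation of its children.
At expiry t=2: V(2,0)=0.0000, V(2,1)=6.4046, V(2,2)=22.6901
  t=1,j=0: stock 18.0600 → up 25.4646 (V=6.4046), down 15.5316 (V=0.0000). Price 1.8266; hedge Δ=0.6448, bond B=-9.8181.
  t=1,j=1: stock 29.6100 → up 41.7501 (V=22.6901), down 25.4646 (V=6.4046). Price 10.9237; hedge Δ=1.0000, bond B=-18.6863.
  t=0,j=0: stock 21.0000 → up 29.6100 (V=10.9237), down 18.0600 (V=1.8266). Price 4.3853; hedge Δ=0.7876, bond B=-12.1548.
Each (Δ,B) replicates both successor values, so the strategy is self-financing and V0 is arbitrage-free.

(0,0): Delta=0.7876 Bond=-12.1548
(1,0): Delta=0.6448 Bond=-9.8181
(1,1): Delta=1.0000 Bond=-18.6863
V0=4.3853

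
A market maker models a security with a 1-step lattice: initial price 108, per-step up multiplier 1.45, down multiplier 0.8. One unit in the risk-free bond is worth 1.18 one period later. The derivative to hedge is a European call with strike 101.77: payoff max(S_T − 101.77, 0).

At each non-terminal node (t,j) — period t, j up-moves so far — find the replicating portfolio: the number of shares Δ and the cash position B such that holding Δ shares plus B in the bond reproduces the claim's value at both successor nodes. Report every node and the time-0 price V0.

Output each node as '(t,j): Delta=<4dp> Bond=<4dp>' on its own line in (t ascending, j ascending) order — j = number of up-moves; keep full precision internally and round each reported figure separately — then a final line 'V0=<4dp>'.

The replicating-portfolio and risk-neutral prices coincide; use p* = (1.18−0.8)/(1.45−0.8) = 0.5846 for the latter.
Payoff layer (t=1): V(1,0)=0.0000, V(1,1)=54.8300
(0,0): S=108.0000. Δ = (V_up−V_dn)/(S_up−S_dn) = (54.8300−0.0000)/(156.6000−86.4000) = 0.7811. V = [p*·54.8300 + (1−p*)·0.0000]/1.18 = 27.1648. B = V − Δ·S = -57.1890.
The time-0 hedge costs 27.1648, which is the no-arbitrage price.

(0,0): Delta=0.7811 Bond=-57.1890
V0=27.1648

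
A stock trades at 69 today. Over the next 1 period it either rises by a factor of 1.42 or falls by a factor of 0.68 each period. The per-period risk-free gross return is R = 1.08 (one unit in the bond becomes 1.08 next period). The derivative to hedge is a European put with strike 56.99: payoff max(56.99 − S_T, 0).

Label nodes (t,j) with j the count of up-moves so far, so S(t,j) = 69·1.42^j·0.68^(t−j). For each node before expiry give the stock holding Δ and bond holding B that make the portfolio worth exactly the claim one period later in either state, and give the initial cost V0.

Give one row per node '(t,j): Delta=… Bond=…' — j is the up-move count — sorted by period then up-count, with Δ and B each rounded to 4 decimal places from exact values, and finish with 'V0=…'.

(0,0): Delta=-0.1972 Bond=17.8921
V0=4.2840

No-arbitrage ⇒ martingale measure with p* = (R−d)/(u−d) = 0.5405.
Payoff layer (t=1): V(1,0)=10.0700, V(1,1)=0.0000
(0,0): S=69.0000. Δ = (V_up−V_dn)/(S_up−S_dn) = (0.0000−10.0700)/(97.9800−46.9200) = -0.1972. V = [p*·0.0000 + (1−p*)·10.0700]/1.08 = 4.2840. B = V − Δ·S = 17.8921.
Check: Δ(0,0)·S0 + B(0,0) = 4.2840 = V0.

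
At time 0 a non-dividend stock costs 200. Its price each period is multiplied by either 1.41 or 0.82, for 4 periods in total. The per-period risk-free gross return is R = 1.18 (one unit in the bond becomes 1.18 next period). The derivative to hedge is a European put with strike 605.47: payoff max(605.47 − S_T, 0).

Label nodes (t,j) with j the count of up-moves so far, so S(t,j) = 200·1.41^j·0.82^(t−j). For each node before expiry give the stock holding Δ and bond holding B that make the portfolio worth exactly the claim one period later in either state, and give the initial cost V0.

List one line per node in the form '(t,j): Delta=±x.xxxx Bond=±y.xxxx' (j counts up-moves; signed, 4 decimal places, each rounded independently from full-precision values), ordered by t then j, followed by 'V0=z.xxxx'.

(0,0): Delta=-0.7832 Bond=282.1614
(1,0): Delta=-1.0000 Bond=368.5077
(1,1): Delta=-0.7026 Bond=310.2332
(2,0): Delta=-1.0000 Bond=434.8391
(2,1): Delta=-1.0000 Bond=434.8391
(2,2): Delta=-0.5921 Bond=322.1427
(3,0): Delta=-1.0000 Bond=513.1102
(3,1): Delta=-1.0000 Bond=513.1102
(3,2): Delta=-1.0000 Bond=513.1102
(3,3): Delta=-0.4406 Bond=295.1679
V0=125.5240

Since d<R<u, set p* = (R−d)/(u−d) = 0.6102; price each node as the discounted p*-expectation of its children.
Terminal payoffs: V(4,0)=515.0456, V(4,1)=449.9842, V(4,2)=338.1103, V(4,3)=145.7418, V(4,4)=0.0000
Node (3,0) S=110.2736: V=(p*·449.9842+(1−p*)·515.0456)/1.18=402.8366; Δ=(449.9842−515.0456)/(155.4858−90.4244)=-1.0000; B=V−Δ·S=513.1102
Node (3,1) S=189.6168: V=(p*·338.1103+(1−p*)·449.9842)/1.18=323.4934; Δ=(338.1103−449.9842)/(267.3597−155.4858)=-1.0000; B=V−Δ·S=513.1102
Node (3,2) S=326.0484: V=(p*·145.7418+(1−p*)·338.1103)/1.18=187.0618; Δ=(145.7418−338.1103)/(459.7282−267.3597)=-1.0000; B=V−Δ·S=513.1102
Node (3,3) S=560.6442: V=(p*·0.0000+(1−p*)·145.7418)/1.18=48.1480; Δ=(0.0000−145.7418)/(790.5083−459.7282)=-0.4406; B=V−Δ·S=295.1679
Node (2,0) S=134.4800: V=(p*·323.4934+(1−p*)·402.8366)/1.18=300.3591; Δ=(323.4934−402.8366)/(189.6168−110.2736)=-1.0000; B=V−Δ·S=434.8391
Node (2,1) S=231.2400: V=(p*·187.0618+(1−p*)·323.4934)/1.18=203.5991; Δ=(187.0618−323.4934)/(326.0484−189.6168)=-1.0000; B=V−Δ·S=434.8391
Node (2,2) S=397.6200: V=(p*·48.1480+(1−p*)·187.0618)/1.18=86.6956; Δ=(48.1480−187.0618)/(560.6442−326.0484)=-0.5921; B=V−Δ·S=322.1427
Node (1,0) S=164.0000: V=(p*·203.5991+(1−p*)·300.3591)/1.18=204.5077; Δ=(203.5991−300.3591)/(231.2400−134.4800)=-1.0000; B=V−Δ·S=368.5077
Node (1,1) S=282.0000: V=(p*·86.6956+(1−p*)·203.5991)/1.18=112.0917; Δ=(86.6956−203.5991)/(397.6200−231.2400)=-0.7026; B=V−Δ·S=310.2332
Node (0,0) S=200.0000: V=(p*·112.0917+(1−p*)·204.5077)/1.18=125.5240; Δ=(112.0917−204.5077)/(282.0000−164.0000)=-0.7832; B=V−Δ·S=282.1614
Check: Δ(0,0)·S0 + B(0,0) = 125.5240 = V0.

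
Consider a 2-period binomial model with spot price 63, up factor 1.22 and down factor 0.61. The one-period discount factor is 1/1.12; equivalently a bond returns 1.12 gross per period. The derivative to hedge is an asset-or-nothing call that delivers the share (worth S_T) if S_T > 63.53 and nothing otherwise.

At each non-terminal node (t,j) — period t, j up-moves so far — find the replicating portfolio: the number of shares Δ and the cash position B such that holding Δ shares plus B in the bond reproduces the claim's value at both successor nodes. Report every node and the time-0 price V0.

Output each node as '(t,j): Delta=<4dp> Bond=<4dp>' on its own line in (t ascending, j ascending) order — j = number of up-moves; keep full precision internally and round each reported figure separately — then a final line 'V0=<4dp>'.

(0,0): Delta=1.8214 Bond=-62.4978
(1,0): Delta=0.0000 Bond=0.0000
(1,1): Delta=2.0000 Bond=-83.7225
V0=52.2522

Since d<R<u, set p* = (R−d)/(u−d) = 0.8361; price each node as the discounted p*-expectation of its children.
Payoff layer (t=2): V(2,0)=0.0000, V(2,1)=0.0000, V(2,2)=93.7692
  t=1,j=0: stock 38.4300 → up 46.8846 (V=0.0000), down 23.4423 (V=0.0000). Price 0.0000; hedge Δ=0.0000, bond B=0.0000.
  t=1,j=1: stock 76.8600 → up 93.7692 (V=93.7692), down 46.8846 (V=0.0000). Price 69.9975; hedge Δ=2.0000, bond B=-83.7225.
  t=0,j=0: stock 63.0000 → up 76.8600 (V=69.9975), down 38.4300 (V=0.0000). Price 52.2522; hedge Δ=1.8214, bond B=-62.4978.
Each (Δ,B) replicates both successor values, so the strategy is self-financing and V0 is arbitrage-free.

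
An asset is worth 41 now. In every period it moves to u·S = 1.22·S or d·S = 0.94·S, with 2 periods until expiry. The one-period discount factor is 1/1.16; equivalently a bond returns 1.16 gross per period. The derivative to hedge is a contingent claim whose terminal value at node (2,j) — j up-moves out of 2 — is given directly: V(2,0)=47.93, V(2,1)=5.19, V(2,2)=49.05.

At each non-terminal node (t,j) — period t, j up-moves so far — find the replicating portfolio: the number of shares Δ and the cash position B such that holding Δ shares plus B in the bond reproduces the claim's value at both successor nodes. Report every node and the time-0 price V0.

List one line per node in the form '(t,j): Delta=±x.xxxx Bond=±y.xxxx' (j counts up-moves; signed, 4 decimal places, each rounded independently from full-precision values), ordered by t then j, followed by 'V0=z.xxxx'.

(0,0): Delta=1.9001 Bond=-52.4649
(1,0): Delta=-3.9606 Bond=165.0123
(1,1): Delta=3.1316 Bond=-122.4606
V0=25.4380

Under the risk-neutral measure, an up-move has probability p* = (R−d)/(u−d) = 0.7857 and values discount at R = 1.16.
At expiry t=2: V(2,0)=47.9300, V(2,1)=5.1900, V(2,2)=49.0500
Node (1,0) S=38.5400: V=(p*·5.1900+(1−p*)·47.9300)/1.16=12.3695; Δ=(5.1900−47.9300)/(47.0188−36.2276)=-3.9606; B=V−Δ·S=165.0123
Node (1,1) S=50.0200: V=(p*·49.0500+(1−p*)·5.1900)/1.16=34.1823; Δ=(49.0500−5.1900)/(61.0244−47.0188)=3.1316; B=V−Δ·S=-122.4606
Node (0,0) S=41.0000: V=(p*·34.1823+(1−p*)·12.3695)/1.16=25.4380; Δ=(34.1823−12.3695)/(50.0200−38.5400)=1.9001; B=V−Δ·S=-52.4649
Each (Δ,B) replicates both successor values, so the strategy is self-financing and V0 is arbitrage-free.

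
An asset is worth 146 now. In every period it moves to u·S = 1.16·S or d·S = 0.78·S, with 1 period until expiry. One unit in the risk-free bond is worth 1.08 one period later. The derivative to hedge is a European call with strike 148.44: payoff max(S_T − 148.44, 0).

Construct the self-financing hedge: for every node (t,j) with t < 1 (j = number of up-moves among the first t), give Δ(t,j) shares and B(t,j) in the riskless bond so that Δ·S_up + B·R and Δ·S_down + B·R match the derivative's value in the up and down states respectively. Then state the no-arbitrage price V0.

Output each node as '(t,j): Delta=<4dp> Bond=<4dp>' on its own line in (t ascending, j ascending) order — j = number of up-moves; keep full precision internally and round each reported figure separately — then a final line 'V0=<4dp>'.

(0,0): Delta=0.3771 Bond=-39.7602
V0=15.2924

No-arbitrage ⇒ martingale measure with p* = (R−d)/(u−d) = 0.7895.
At expiry t=1: V(1,0)=0.0000, V(1,1)=20.9200
  t=0,j=0: stock 146.0000 → up 169.3600 (V=20.9200), down 113.8800 (V=0.0000). Price 15.2924; hedge Δ=0.3771, bond B=-39.7602.
Self-financing check: at every node Δ·S+B equals the discounted successor values.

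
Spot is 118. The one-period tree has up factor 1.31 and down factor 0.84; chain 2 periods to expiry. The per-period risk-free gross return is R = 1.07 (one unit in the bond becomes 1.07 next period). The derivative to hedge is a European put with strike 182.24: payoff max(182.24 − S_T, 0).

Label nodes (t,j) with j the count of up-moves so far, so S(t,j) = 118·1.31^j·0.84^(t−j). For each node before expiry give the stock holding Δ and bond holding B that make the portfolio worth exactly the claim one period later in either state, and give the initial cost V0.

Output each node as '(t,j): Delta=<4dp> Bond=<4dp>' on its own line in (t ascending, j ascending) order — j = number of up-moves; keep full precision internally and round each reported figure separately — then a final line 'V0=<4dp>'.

No-arbitrage ⇒ martingale measure with p* = (R−d)/(u−d) = 0.4894.
Payoff layer (t=2): V(2,0)=98.9792, V(2,1)=52.3928, V(2,2)=0.0000
Node (1,0) S=99.1200: V=(p*·52.3928+(1−p*)·98.9792)/1.07=71.1978; Δ=(52.3928−98.9792)/(129.8472−83.2608)=-1.0000; B=V−Δ·S=170.3178
Node (1,1) S=154.5800: V=(p*·0.0000+(1−p*)·52.3928)/1.07=25.0035; Δ=(0.0000−52.3928)/(202.4998−129.8472)=-0.7211; B=V−Δ·S=136.4776
Node (0,0) S=118.0000: V=(p*·25.0035+(1−p*)·71.1978)/1.07=45.4131; Δ=(25.0035−71.1978)/(154.5800−99.1200)=-0.8329; B=V−Δ·S=143.6988
The time-0 hedge costs 45.4131, which is the no-arbitrage price.

(0,0): Delta=-0.8329 Bond=143.6988
(1,0): Delta=-1.0000 Bond=170.3178
(1,1): Delta=-0.7211 Bond=136.4776
V0=45.4131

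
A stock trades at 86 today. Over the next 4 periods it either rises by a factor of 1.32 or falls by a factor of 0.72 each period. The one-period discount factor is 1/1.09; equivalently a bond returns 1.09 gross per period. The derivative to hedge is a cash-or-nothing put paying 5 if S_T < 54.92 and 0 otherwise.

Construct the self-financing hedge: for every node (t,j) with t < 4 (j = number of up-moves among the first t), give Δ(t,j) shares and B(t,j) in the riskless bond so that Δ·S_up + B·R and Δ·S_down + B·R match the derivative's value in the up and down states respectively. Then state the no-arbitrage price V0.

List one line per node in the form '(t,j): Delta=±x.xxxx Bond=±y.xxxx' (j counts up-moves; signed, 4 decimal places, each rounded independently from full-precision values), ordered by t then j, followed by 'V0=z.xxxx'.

The replicating-portfolio and risk-neutral prices coincide; use p* = (1.09−0.72)/(1.32−0.72) = 0.6167 for the latter.
At expiry t=4: V(4,0)=5.0000, V(4,1)=5.0000, V(4,2)=0.0000, V(4,3)=0.0000, V(4,4)=0.0000
  t=3,j=0: stock 32.0993 → up 42.3711 (V=5.0000), down 23.1115 (V=5.0000). Price 4.5872; hedge Δ=0.0000, bond B=4.5872.
  t=3,j=1: stock 58.8488 → up 77.6804 (V=0.0000), down 42.3711 (V=5.0000). Price 1.7584; hedge Δ=-0.1416, bond B=10.0917.
  t=3,j=2: stock 107.8894 → up 142.4140 (V=0.0000), down 77.6804 (V=0.0000). Price 0.0000; hedge Δ=0.0000, bond B=0.0000.
  t=3,j=3: stock 197.7972 → up 261.0924 (V=0.0000), down 142.4140 (V=0.0000). Price 0.0000; hedge Δ=0.0000, bond B=0.0000.
  t=2,j=0: stock 44.5824 → up 58.8488 (V=1.7584), down 32.0993 (V=4.5872). Price 2.6080; hedge Δ=-0.1057, bond B=7.3226.
  t=2,j=1: stock 81.7344 → up 107.8894 (V=0.0000), down 58.8488 (V=1.7584). Price 0.6184; hedge Δ=-0.0359, bond B=3.5491.
  t=2,j=2: stock 149.8464 → up 197.7972 (V=0.0000), down 107.8894 (V=0.0000). Price 0.0000; hedge Δ=0.0000, bond B=0.0000.
  t=1,j=0: stock 61.9200 → up 81.7344 (V=0.6184), down 44.5824 (V=2.6080). Price 1.2671; hedge Δ=-0.0536, bond B=4.5831.
  t=1,j=1: stock 113.5200 → up 149.8464 (V=0.0000), down 81.7344 (V=0.6184). Price 0.2175; hedge Δ=-0.0091, bond B=1.2481.
  t=0,j=0: stock 86.0000 → up 113.5200 (V=0.2175), down 61.9200 (V=1.2671). Price 0.5686; hedge Δ=-0.0203, bond B=2.3179.
Check: Δ(0,0)·S0 + B(0,0) = 0.5686 = V0.

(0,0): Delta=-0.0203 Bond=2.3179
(1,0): Delta=-0.0536 Bond=4.5831
(1,1): Delta=-0.0091 Bond=1.2481
(2,0): Delta=-0.1057 Bond=7.3226
(2,1): Delta=-0.0359 Bond=3.5491
(2,2): Delta=0.0000 Bond=0.0000
(3,0): Delta=0.0000 Bond=4.5872
(3,1): Delta=-0.1416 Bond=10.0917
(3,2): Delta=0.0000 Bond=0.0000
(3,3): Delta=0.0000 Bond=0.0000
V0=0.5686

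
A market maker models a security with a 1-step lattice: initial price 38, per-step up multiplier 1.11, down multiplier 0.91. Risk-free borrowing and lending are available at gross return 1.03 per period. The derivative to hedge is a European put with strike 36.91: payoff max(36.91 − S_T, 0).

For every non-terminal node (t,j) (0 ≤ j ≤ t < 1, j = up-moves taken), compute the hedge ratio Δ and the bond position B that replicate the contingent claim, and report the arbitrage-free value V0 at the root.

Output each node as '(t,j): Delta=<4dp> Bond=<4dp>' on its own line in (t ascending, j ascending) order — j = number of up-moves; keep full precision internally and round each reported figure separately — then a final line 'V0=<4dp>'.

Under the risk-neutral measure, an up-move has probability p* = (R−d)/(u−d) = 0.6000 and values discount at R = 1.03.
At expiry t=1: V(1,0)=2.3300, V(1,1)=0.0000
(0,0): S=38.0000. Δ = (V_up−V_dn)/(S_up−S_dn) = (0.0000−2.3300)/(42.1800−34.5800) = -0.3066. V = [p*·0.0000 + (1−p*)·2.3300]/1.03 = 0.9049. B = V − Δ·S = 12.5549.
Self-financing check: at every node Δ·S+B equals the discounted successor values.

(0,0): Delta=-0.3066 Bond=12.5549
V0=0.9049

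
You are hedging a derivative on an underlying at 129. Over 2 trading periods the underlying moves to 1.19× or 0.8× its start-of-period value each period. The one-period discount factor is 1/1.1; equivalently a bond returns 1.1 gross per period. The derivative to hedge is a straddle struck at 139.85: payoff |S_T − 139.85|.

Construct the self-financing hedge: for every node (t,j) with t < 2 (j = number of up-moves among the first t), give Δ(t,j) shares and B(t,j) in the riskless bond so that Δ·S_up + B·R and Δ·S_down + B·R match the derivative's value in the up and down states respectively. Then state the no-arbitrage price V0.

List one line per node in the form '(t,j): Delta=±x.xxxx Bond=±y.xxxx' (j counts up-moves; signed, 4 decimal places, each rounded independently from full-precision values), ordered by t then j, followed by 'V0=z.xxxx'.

Since d<R<u, set p* = (R−d)/(u−d) = 0.7692; price each node as the discounted p*-expectation of its children.
Payoff layer (t=2): V(2,0)=57.2900, V(2,1)=17.0420, V(2,2)=42.8269
Node (1,0) S=103.2000: V=(p*·17.0420+(1−p*)·57.2900)/1.1=23.9364; Δ=(17.0420−57.2900)/(122.8080−82.5600)=-1.0000; B=V−Δ·S=127.1364
Node (1,1) S=153.5100: V=(p*·42.8269+(1−p*)·17.0420)/1.1=33.5241; Δ=(42.8269−17.0420)/(182.6769−122.8080)=0.4307; B=V−Δ·S=-32.5910
Node (0,0) S=129.0000: V=(p*·33.5241+(1−p*)·23.9364)/1.1=28.4651; Δ=(33.5241−23.9364)/(153.5100−103.2000)=0.1906; B=V−Δ·S=3.8811
Self-financing check: at every node Δ·S+B equals the discounted successor values.

(0,0): Delta=0.1906 Bond=3.8811
(1,0): Delta=-1.0000 Bond=127.1364
(1,1): Delta=0.4307 Bond=-32.5910
V0=28.4651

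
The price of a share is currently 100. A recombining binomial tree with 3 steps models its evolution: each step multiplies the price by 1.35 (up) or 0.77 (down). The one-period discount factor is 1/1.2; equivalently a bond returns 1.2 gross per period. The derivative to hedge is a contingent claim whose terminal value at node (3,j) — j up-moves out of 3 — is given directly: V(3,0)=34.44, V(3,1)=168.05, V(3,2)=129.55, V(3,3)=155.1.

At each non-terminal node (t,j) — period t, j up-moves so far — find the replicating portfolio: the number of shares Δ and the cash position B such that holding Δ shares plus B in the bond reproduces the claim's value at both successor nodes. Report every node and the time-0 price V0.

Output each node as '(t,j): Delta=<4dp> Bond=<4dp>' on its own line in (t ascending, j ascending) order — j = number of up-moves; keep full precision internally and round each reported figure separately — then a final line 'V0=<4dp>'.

(0,0): Delta=0.0984 Bond=73.5212
(1,0): Delta=0.1122 Bond=87.1634
(1,1): Delta=0.0956 Bond=88.5959
(2,0): Delta=3.8853 Bond=-119.1157
(2,1): Delta=-0.6386 Bond=182.6351
(2,2): Delta=0.2417 Bond=79.6918
V0=83.3585

Since d<R<u, set p* = (R−d)/(u−d) = 0.7414; price each node as the discounted p*-expectation of its children.
Terminal payoffs: V(3,0)=34.4400, V(3,1)=168.0500, V(3,2)=129.5500, V(3,3)=155.1000
Node (2,0) S=59.2900: V=(p*·168.0500+(1−p*)·34.4400)/1.2=111.2464; Δ=(168.0500−34.4400)/(80.0415−45.6533)=3.8853; B=V−Δ·S=-119.1157
Node (2,1) S=103.9500: V=(p*·129.5500+(1−p*)·168.0500)/1.2=116.2557; Δ=(129.5500−168.0500)/(140.3325−80.0415)=-0.6386; B=V−Δ·S=182.6351
Node (2,2) S=182.2500: V=(p*·155.1000+(1−p*)·129.5500)/1.2=123.7435; Δ=(155.1000−129.5500)/(246.0375−140.3325)=0.2417; B=V−Δ·S=79.6918
Node (1,0) S=77.0000: V=(p*·116.2557+(1−p*)·111.2464)/1.2=95.8002; Δ=(116.2557−111.2464)/(103.9500−59.2900)=0.1122; B=V−Δ·S=87.1634
Node (1,1) S=135.0000: V=(p*·123.7435+(1−p*)·116.2557)/1.2=101.5059; Δ=(123.7435−116.2557)/(182.2500−103.9500)=0.0956; B=V−Δ·S=88.5959
Node (0,0) S=100.0000: V=(p*·101.5059+(1−p*)·95.8002)/1.2=83.3585; Δ=(101.5059−95.8002)/(135.0000−77.0000)=0.0984; B=V−Δ·S=73.5212
Each (Δ,B) replicates both successor values, so the strategy is self-financing and V0 is arbitrage-free.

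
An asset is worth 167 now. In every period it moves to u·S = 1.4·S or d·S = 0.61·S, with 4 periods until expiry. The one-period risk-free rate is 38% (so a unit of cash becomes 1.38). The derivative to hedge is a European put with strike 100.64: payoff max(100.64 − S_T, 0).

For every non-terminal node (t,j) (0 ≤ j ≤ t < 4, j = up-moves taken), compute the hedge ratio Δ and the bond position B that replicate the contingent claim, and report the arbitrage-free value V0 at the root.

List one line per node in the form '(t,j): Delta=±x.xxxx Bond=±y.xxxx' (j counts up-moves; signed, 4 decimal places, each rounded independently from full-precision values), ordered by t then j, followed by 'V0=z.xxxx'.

Risk-neutral probability p* = (R−d)/(u−d) = (1.38−0.61)/(1.4−0.61) = 0.9747.
Terminal values V(4,·): V(4,0)=77.5174, V(4,1)=47.5718, V(4,2)=0.0000, V(4,3)=0.0000, V(4,4)=0.0000
  t=3,j=0: stock 37.9058 → up 53.0682 (V=47.5718), down 23.1226 (V=77.5174). Price 35.0217; hedge Δ=-1.0000, bond B=72.9275.
  t=3,j=1: stock 86.9970 → up 121.7958 (V=0.0000), down 53.0682 (V=47.5718). Price 0.8727; hedge Δ=-0.6922, bond B=61.0902.
  t=3,j=2: stock 199.6652 → up 279.5313 (V=0.0000), down 121.7958 (V=0.0000). Price 0.0000; hedge Δ=0.0000, bond B=0.0000.
  t=3,j=3: stock 458.2480 → up 641.5472 (V=0.0000), down 279.5313 (V=0.0000). Price 0.0000; hedge Δ=0.0000, bond B=0.0000.
  t=2,j=0: stock 62.1407 → up 86.9970 (V=0.8727), down 37.9058 (V=35.0217). Price 1.2589; hedge Δ=-0.6956, bond B=44.4854.
  t=2,j=1: stock 142.6180 → up 199.6652 (V=0.0000), down 86.9970 (V=0.8727). Price 0.0160; hedge Δ=-0.0077, bond B=1.1207.
  t=2,j=2: stock 327.3200 → up 458.2480 (V=0.0000), down 199.6652 (V=0.0000). Price 0.0000; hedge Δ=0.0000, bond B=0.0000.
  t=1,j=0: stock 101.8700 → up 142.6180 (V=0.0160), down 62.1407 (V=1.2589). Price 0.0344; hedge Δ=-0.0154, bond B=1.6077.
  t=1,j=1: stock 233.8000 → up 327.3200 (V=0.0000), down 142.6180 (V=0.0160). Price 0.0003; hedge Δ=-0.0001, bond B=0.0206.
  t=0,j=0: stock 167.0000 → up 233.8000 (V=0.0003), down 101.8700 (V=0.0344). Price 0.0008; hedge Δ=-0.0003, bond B=0.0440.
Self-financing check: at every node Δ·S+B equals the discounted successor values.

(0,0): Delta=-0.0003 Bond=0.0440
(1,0): Delta=-0.0154 Bond=1.6077
(1,1): Delta=-0.0001 Bond=0.0206
(2,0): Delta=-0.6956 Bond=44.4854
(2,1): Delta=-0.0077 Bond=1.1207
(2,2): Delta=0.0000 Bond=0.0000
(3,0): Delta=-1.0000 Bond=72.9275
(3,1): Delta=-0.6922 Bond=61.0902
(3,2): Delta=0.0000 Bond=0.0000
(3,3): Delta=0.0000 Bond=0.0000
V0=0.0008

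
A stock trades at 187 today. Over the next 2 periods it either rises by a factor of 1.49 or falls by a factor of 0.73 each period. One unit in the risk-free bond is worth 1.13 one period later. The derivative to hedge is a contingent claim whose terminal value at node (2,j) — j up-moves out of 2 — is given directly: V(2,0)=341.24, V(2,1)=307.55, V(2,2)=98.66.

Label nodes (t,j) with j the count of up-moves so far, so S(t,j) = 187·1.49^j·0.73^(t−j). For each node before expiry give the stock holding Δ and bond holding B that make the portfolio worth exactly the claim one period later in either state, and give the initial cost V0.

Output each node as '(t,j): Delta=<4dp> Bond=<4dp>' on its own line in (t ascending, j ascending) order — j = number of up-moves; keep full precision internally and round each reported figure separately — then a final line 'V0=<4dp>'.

(0,0): Delta=-0.7840 Bond=348.0611
(1,0): Delta=-0.3247 Bond=330.6196
(1,1): Delta=-0.9865 Bond=449.7295
V0=201.4606

Risk-neutral probability p* = (R−d)/(u−d) = (1.13−0.73)/(1.49−0.73) = 0.5263.
Terminal payoffs: V(2,0)=341.2400, V(2,1)=307.5500, V(2,2)=98.6600
(1,0): S=136.5100. Δ = (V_up−V_dn)/(S_up−S_dn) = (307.5500−341.2400)/(203.3999−99.6523) = -0.3247. V = [p*·307.5500 + (1−p*)·341.2400]/1.13 = 286.2906. B = V − Δ·S = 330.6196.
(1,1): S=278.6300. Δ = (V_up−V_dn)/(S_up−S_dn) = (98.6600−307.5500)/(415.1587−203.3999) = -0.9865. V = [p*·98.6600 + (1−p*)·307.5500]/1.13 = 174.8742. B = V − Δ·S = 449.7295.
(0,0): S=187.0000. Δ = (V_up−V_dn)/(S_up−S_dn) = (174.8742−286.2906)/(278.6300−136.5100) = -0.7840. V = [p*·174.8742 + (1−p*)·286.2906]/1.13 = 201.4606. B = V − Δ·S = 348.0611.
The time-0 hedge costs 201.4606, which is the no-arbitrage price.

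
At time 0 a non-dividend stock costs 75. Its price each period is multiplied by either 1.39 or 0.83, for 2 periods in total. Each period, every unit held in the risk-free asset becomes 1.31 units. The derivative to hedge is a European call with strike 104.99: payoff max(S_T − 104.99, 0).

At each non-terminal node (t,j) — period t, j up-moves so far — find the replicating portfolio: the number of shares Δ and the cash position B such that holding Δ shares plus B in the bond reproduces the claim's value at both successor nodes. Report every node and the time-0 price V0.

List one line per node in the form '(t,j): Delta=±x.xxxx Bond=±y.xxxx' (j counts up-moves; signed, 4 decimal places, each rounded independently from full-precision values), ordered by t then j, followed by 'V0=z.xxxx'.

Under the risk-neutral measure, an up-move has probability p* = (R−d)/(u−d) = 0.8571 and values discount at R = 1.31.
At expiry t=2: V(2,0)=0.0000, V(2,1)=0.0000, V(2,2)=39.9175
Node (1,0) S=62.2500: V=(p*·0.0000+(1−p*)·0.0000)/1.31=0.0000; Δ=(0.0000−0.0000)/(86.5275−51.6675)=0.0000; B=V−Δ·S=0.0000
Node (1,1) S=104.2500: V=(p*·39.9175+(1−p*)·0.0000)/1.31=26.1183; Δ=(39.9175−0.0000)/(144.9075−86.5275)=0.6838; B=V−Δ·S=-45.1629
Node (0,0) S=75.0000: V=(p*·26.1183+(1−p*)·0.0000)/1.31=17.0894; Δ=(26.1183−0.0000)/(104.2500−62.2500)=0.6219; B=V−Δ·S=-29.5504
Root portfolio cost Δ·75+B reproduces V0=17.0894.

(0,0): Delta=0.6219 Bond=-29.5504
(1,0): Delta=0.0000 Bond=0.0000
(1,1): Delta=0.6838 Bond=-45.1629
V0=17.0894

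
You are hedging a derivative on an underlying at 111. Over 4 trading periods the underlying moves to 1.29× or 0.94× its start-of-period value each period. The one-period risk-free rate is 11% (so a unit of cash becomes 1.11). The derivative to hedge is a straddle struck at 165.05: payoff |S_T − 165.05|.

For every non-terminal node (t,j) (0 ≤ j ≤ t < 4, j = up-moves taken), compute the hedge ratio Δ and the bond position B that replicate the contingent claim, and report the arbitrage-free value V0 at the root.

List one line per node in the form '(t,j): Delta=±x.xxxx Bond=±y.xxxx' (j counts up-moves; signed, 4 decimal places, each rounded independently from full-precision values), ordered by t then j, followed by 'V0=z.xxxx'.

(0,0): Delta=0.1672 Bond=7.9029
(1,0): Delta=-0.3820 Bond=66.0747
(1,1): Delta=0.5909 Bond=-51.9010
(2,0): Delta=-1.0000 Bond=133.9583
(2,1): Delta=0.0949 Bond=9.1619
(2,2): Delta=0.9737 Bond=-128.3099
(3,0): Delta=-1.0000 Bond=148.6937
(3,1): Delta=-1.0000 Bond=148.6937
(3,2): Delta=0.9396 Bond=-136.5027
(3,3): Delta=1.0000 Bond=-148.6937
V0=26.4634

No-arbitrage ⇒ martingale measure with p* = (R−d)/(u−d) = 0.4857.
Terminal payoffs: V(4,0)=78.3869, V(4,1)=46.1187, V(4,2)=1.8357, V(4,3)=58.9355, V(4,4)=142.3344
  t=3,j=0: stock 92.1948 → up 118.9313 (V=46.1187), down 86.6631 (V=78.3869). Price 56.4989; hedge Δ=-1.0000, bond B=148.6937.
  t=3,j=1: stock 126.5227 → up 163.2143 (V=1.8357), down 118.9313 (V=46.1187). Price 22.1710; hedge Δ=-1.0000, bond B=148.6937.
  t=3,j=2: stock 173.6322 → up 223.9855 (V=58.9355), down 163.2143 (V=1.8357). Price 26.6396; hedge Δ=0.9396, bond B=-136.5027.
  t=3,j=3: stock 238.2825 → up 307.3844 (V=142.3344), down 223.9855 (V=58.9355). Price 89.5888; hedge Δ=1.0000, bond B=-148.6937.
  t=2,j=0: stock 98.0796 → up 126.5227 (V=22.1710), down 92.1948 (V=56.4989). Price 35.8787; hedge Δ=-1.0000, bond B=133.9583.
  t=2,j=1: stock 134.5986 → up 173.6322 (V=26.6396), down 126.5227 (V=22.1710). Price 21.9292; hedge Δ=0.0949, bond B=9.1619.
  t=2,j=2: stock 184.7151 → up 238.2825 (V=89.5888), down 173.6322 (V=26.6396). Price 51.5450; hedge Δ=0.9737, bond B=-128.3099.
  t=1,j=0: stock 104.3400 → up 134.5986 (V=21.9292), down 98.0796 (V=35.8787). Price 26.2191; hedge Δ=-0.3820, bond B=66.0747.
  t=1,j=1: stock 143.1900 → up 184.7151 (V=51.5450), down 134.5986 (V=21.9292). Price 32.7153; hedge Δ=0.5909, bond B=-51.9010.
  t=0,j=0: stock 111.0000 → up 143.1900 (V=32.7153), down 104.3400 (V=26.2191). Price 26.4634; hedge Δ=0.1672, bond B=7.9029.
Each (Δ,B) replicates both successor values, so the strategy is self-financing and V0 is arbitrage-free.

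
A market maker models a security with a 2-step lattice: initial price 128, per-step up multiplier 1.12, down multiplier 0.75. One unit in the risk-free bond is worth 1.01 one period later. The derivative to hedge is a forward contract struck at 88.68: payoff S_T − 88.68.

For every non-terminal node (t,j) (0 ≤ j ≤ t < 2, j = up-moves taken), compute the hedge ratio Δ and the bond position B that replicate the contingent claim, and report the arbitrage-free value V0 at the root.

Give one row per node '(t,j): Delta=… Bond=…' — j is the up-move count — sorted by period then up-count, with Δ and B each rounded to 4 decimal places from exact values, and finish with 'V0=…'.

(0,0): Delta=1.0000 Bond=-86.9327
(1,0): Delta=1.0000 Bond=-87.8020
(1,1): Delta=1.0000 Bond=-87.8020
V0=41.0673

Risk-neutral probability p* = (R−d)/(u−d) = (1.01−0.75)/(1.12−0.75) = 0.7027.
Payoff layer (t=2): V(2,0)=-16.6800, V(2,1)=18.8400, V(2,2)=71.8832
(1,0): S=96.0000. Δ = (V_up−V_dn)/(S_up−S_dn) = (18.8400−-16.6800)/(107.5200−72.0000) = 1.0000. V = [p*·18.8400 + (1−p*)·-16.6800]/1.01 = 8.1980. B = V − Δ·S = -87.8020.
(1,1): S=143.3600. Δ = (V_up−V_dn)/(S_up−S_dn) = (71.8832−18.8400)/(160.5632−107.5200) = 1.0000. V = [p*·71.8832 + (1−p*)·18.8400]/1.01 = 55.5580. B = V − Δ·S = -87.8020.
(0,0): S=128.0000. Δ = (V_up−V_dn)/(S_up−S_dn) = (55.5580−8.1980)/(143.3600−96.0000) = 1.0000. V = [p*·55.5580 + (1−p*)·8.1980]/1.01 = 41.0673. B = V − Δ·S = -86.9327.
The time-0 hedge costs 41.0673, which is the no-arbitrage price.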